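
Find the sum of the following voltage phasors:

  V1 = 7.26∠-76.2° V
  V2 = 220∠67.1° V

Step 1 — Convert each phasor to rectangular form:
  V1 = 7.26·(cos(-76.2°) + j·sin(-76.2°)) = 1.732 - j7.05 V
  V2 = 220·(cos(67.1°) + j·sin(67.1°)) = 85.61 + j202.7 V
Step 2 — Sum components: V_total = 87.34 + j195.6 V.
Step 3 — Convert to polar: |V_total| = 214.2 V, ∠V_total = 65.9°.

V_total = 214.2∠65.9° V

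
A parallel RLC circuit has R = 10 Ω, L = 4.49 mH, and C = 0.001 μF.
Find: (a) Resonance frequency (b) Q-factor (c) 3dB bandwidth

Step 1 — Resonance: ω₀ = 1/√(LC) = 1/√(0.00449·1e-09) = 4.719e+05 rad/s.
Step 2 — f₀ = ω₀/(2π) = 7.511e+04 Hz.
Step 3 — Parallel Q: Q = R/(ω₀L) = 10/(4.719e+05·0.00449) = 0.004719.
Step 4 — Bandwidth: Δω = ω₀/Q = 1e+08 rad/s; BW = Δω/(2π) = 1.592e+07 Hz.

(a) f₀ = 7.511e+04 Hz  (b) Q = 0.004719  (c) BW = 1.592e+07 Hz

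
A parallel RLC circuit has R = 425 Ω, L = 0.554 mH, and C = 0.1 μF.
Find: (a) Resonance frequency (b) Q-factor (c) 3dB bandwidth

Step 1 — Resonance: ω₀ = 1/√(LC) = 1/√(0.000554·1e-07) = 1.344e+05 rad/s.
Step 2 — f₀ = ω₀/(2π) = 2.138e+04 Hz.
Step 3 — Parallel Q: Q = R/(ω₀L) = 425/(1.344e+05·0.000554) = 5.71.
Step 4 — Bandwidth: Δω = ω₀/Q = 2.353e+04 rad/s; BW = Δω/(2π) = 3745 Hz.

(a) f₀ = 2.138e+04 Hz  (b) Q = 5.71  (c) BW = 3745 Hz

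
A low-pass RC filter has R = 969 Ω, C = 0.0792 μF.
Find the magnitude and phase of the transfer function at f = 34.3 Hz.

Step 1 — Angular frequency: ω = 2π·34.3 = 215.5 rad/s.
Step 2 — Transfer function: H(jω) = 1/(1 + jωRC).
Step 3 — Denominator: 1 + jωRC = 1 + j·215.5·969·7.92e-08 = 1 + j0.01654.
Step 4 — H = 0.9997 - j0.01653.
Step 5 — Magnitude: |H| = 0.9999 (-0.0 dB); phase: φ = -0.9°.

|H| = 0.9999 (-0.0 dB), φ = -0.9°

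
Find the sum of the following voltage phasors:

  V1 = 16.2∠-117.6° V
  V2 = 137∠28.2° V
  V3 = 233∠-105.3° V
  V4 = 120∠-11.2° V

Step 1 — Convert each phasor to rectangular form:
  V1 = 16.2·(cos(-117.6°) + j·sin(-117.6°)) = -7.505 - j14.36 V
  V2 = 137·(cos(28.2°) + j·sin(28.2°)) = 120.7 + j64.74 V
  V3 = 233·(cos(-105.3°) + j·sin(-105.3°)) = -61.48 - j224.7 V
  V4 = 120·(cos(-11.2°) + j·sin(-11.2°)) = 117.7 - j23.31 V
Step 2 — Sum components: V_total = 169.5 - j197.7 V.
Step 3 — Convert to polar: |V_total| = 260.4 V, ∠V_total = -49.4°.

V_total = 260.4∠-49.4° V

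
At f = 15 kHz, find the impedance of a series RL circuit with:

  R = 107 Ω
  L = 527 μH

Step 1 — Angular frequency: ω = 2π·f = 2π·1.5e+04 = 9.425e+04 rad/s.
Step 2 — Component impedances:
  R: Z = R = 107 Ω
  L: Z = jωL = j·9.425e+04·0.000527 = 0 + j49.67 Ω
Step 3 — Series combination: Z_total = R + L = 107 + j49.67 Ω = 118∠24.9° Ω.

Z = 107 + j49.67 Ω = 118∠24.9° Ω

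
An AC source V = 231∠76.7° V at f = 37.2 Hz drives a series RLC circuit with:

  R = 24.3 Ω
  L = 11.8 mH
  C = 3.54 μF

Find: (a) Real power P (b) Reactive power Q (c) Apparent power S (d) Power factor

Step 1 — Angular frequency: ω = 2π·f = 2π·37.2 = 233.7 rad/s.
Step 2 — Component impedances:
  R: Z = R = 24.3 Ω
  L: Z = jωL = j·233.7·0.0118 = 0 + j2.758 Ω
  C: Z = 1/(jωC) = -j/(ω·C) = 0 - j1209 Ω
Step 3 — Series combination: Z_total = R + L + C = 24.3 - j1206 Ω = 1206∠-88.8° Ω.
Step 4 — Source phasor: V = 231∠76.7° V = 53.14 + j224.8 V.
Step 5 — Current: I = V / Z = -0.1855 + j0.04781 A = 0.1915∠165.5° A.
Step 6 — Complex power: S = V·I* = 0.8914 - j44.23 VA.
Step 7 — Real power: P = Re(S) = 0.8914 W.
Step 8 — Reactive power: Q = Im(S) = -44.23 VAR.
Step 9 — Apparent power: |S| = 44.24 VA.
Step 10 — Power factor: PF = P/|S| = 0.02015 (leading).

(a) P = 0.8914 W  (b) Q = -44.23 VAR  (c) S = 44.24 VA  (d) PF = 0.02015 (leading)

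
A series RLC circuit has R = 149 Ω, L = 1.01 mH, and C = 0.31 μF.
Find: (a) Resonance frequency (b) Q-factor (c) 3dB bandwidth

Step 1 — Resonance condition Im(Z)=0 gives ω₀ = 1/√(LC).
Step 2 — ω₀ = 1/√(0.00101·3.1e-07) = 5.651e+04 rad/s.
Step 3 — f₀ = ω₀/(2π) = 8995 Hz.
Step 4 — Series Q: Q = ω₀L/R = 5.651e+04·0.00101/149 = 0.3831.
Step 5 — 3dB bandwidth: Δω = ω₀/Q = 1.475e+05 rad/s; BW = Δω/(2π) = 2.348e+04 Hz.

(a) f₀ = 8995 Hz  (b) Q = 0.3831  (c) BW = 2.348e+04 Hz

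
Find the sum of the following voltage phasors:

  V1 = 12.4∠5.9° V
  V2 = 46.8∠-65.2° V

Step 1 — Convert each phasor to rectangular form:
  V1 = 12.4·(cos(5.9°) + j·sin(5.9°)) = 12.33 + j1.275 V
  V2 = 46.8·(cos(-65.2°) + j·sin(-65.2°)) = 19.63 - j42.48 V
Step 2 — Sum components: V_total = 31.96 - j41.21 V.
Step 3 — Convert to polar: |V_total| = 52.15 V, ∠V_total = -52.2°.

V_total = 52.15∠-52.2° V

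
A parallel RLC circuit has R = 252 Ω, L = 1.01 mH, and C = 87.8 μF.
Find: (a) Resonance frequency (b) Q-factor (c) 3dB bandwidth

Step 1 — Resonance: ω₀ = 1/√(LC) = 1/√(0.00101·8.78e-05) = 3358 rad/s.
Step 2 — f₀ = ω₀/(2π) = 534.5 Hz.
Step 3 — Parallel Q: Q = R/(ω₀L) = 252/(3358·0.00101) = 74.3.
Step 4 — Bandwidth: Δω = ω₀/Q = 45.2 rad/s; BW = Δω/(2π) = 7.193 Hz.

(a) f₀ = 534.5 Hz  (b) Q = 74.3  (c) BW = 7.193 Hz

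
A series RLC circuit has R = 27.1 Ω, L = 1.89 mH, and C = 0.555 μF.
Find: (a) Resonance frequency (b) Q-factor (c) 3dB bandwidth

Step 1 — Resonance condition Im(Z)=0 gives ω₀ = 1/√(LC).
Step 2 — ω₀ = 1/√(0.00189·5.55e-07) = 3.088e+04 rad/s.
Step 3 — f₀ = ω₀/(2π) = 4914 Hz.
Step 4 — Series Q: Q = ω₀L/R = 3.088e+04·0.00189/27.1 = 2.153.
Step 5 — 3dB bandwidth: Δω = ω₀/Q = 1.434e+04 rad/s; BW = Δω/(2π) = 2282 Hz.

(a) f₀ = 4914 Hz  (b) Q = 2.153  (c) BW = 2282 Hz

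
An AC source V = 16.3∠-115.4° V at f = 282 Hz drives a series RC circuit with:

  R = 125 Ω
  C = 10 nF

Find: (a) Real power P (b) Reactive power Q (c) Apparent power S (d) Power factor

Step 1 — Angular frequency: ω = 2π·f = 2π·282 = 1772 rad/s.
Step 2 — Component impedances:
  R: Z = R = 125 Ω
  C: Z = 1/(jωC) = -j/(ω·C) = 0 - j5.644e+04 Ω
Step 3 — Series combination: Z_total = R + C = 125 - j5.644e+04 Ω = 5.644e+04∠-89.9° Ω.
Step 4 — Source phasor: V = 16.3∠-115.4° V = -6.992 - j14.72 V.
Step 5 — Current: I = V / Z = 0.0002606 - j0.0001245 A = 0.0002888∠-25.5° A.
Step 6 — Complex power: S = V·I* = 1.043e-05 - j0.004708 VA.
Step 7 — Real power: P = Re(S) = 1.043e-05 W.
Step 8 — Reactive power: Q = Im(S) = -0.004708 VAR.
Step 9 — Apparent power: |S| = 0.004708 VA.
Step 10 — Power factor: PF = P/|S| = 0.002215 (leading).

(a) P = 1.043e-05 W  (b) Q = -0.004708 VAR  (c) S = 0.004708 VA  (d) PF = 0.002215 (leading)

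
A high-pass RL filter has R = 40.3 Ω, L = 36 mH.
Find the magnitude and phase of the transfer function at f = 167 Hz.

Step 1 — Angular frequency: ω = 2π·167 = 1049 rad/s.
Step 2 — Transfer function: H(jω) = jωL/(R + jωL).
Step 3 — Numerator jωL = j·37.77; denominator R + jωL = 40.3 + j37.77.
Step 4 — H = 0.4677 + j0.499.
Step 5 — Magnitude: |H| = 0.6839 (-3.3 dB); phase: φ = 46.9°.

|H| = 0.6839 (-3.3 dB), φ = 46.9°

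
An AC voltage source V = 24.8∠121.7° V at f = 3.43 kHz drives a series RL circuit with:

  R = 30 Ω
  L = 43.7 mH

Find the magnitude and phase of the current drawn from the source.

Step 1 — Angular frequency: ω = 2π·f = 2π·3430 = 2.155e+04 rad/s.
Step 2 — Component impedances:
  R: Z = R = 30 Ω
  L: Z = jωL = j·2.155e+04·0.0437 = 0 + j941.8 Ω
Step 3 — Series combination: Z_total = R + L = 30 + j941.8 Ω = 942.3∠88.2° Ω.
Step 4 — Source phasor: V = 24.8∠121.7° V = -13.03 + j21.1 V.
Step 5 — Ohm's law: I = V / Z_total = (-13.03 + j21.1) / (30 + j941.8) = 0.02194 + j0.01454 A.
Step 6 — Convert to polar: |I| = 0.02632 A, ∠I = 33.5°.

I = 0.02632∠33.5° A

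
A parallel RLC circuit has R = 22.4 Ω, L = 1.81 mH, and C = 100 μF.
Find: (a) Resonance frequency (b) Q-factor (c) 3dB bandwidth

Step 1 — Resonance: ω₀ = 1/√(LC) = 1/√(0.00181·0.0001) = 2351 rad/s.
Step 2 — f₀ = ω₀/(2π) = 374.1 Hz.
Step 3 — Parallel Q: Q = R/(ω₀L) = 22.4/(2351·0.00181) = 5.265.
Step 4 — Bandwidth: Δω = ω₀/Q = 446.4 rad/s; BW = Δω/(2π) = 71.05 Hz.

(a) f₀ = 374.1 Hz  (b) Q = 5.265  (c) BW = 71.05 Hz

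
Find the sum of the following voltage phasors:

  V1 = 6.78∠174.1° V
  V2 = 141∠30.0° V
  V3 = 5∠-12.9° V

Step 1 — Convert each phasor to rectangular form:
  V1 = 6.78·(cos(174.1°) + j·sin(174.1°)) = -6.744 + j0.6969 V
  V2 = 141·(cos(30.0°) + j·sin(30.0°)) = 122.1 + j70.5 V
  V3 = 5·(cos(-12.9°) + j·sin(-12.9°)) = 4.874 - j1.116 V
Step 2 — Sum components: V_total = 120.2 + j70.08 V.
Step 3 — Convert to polar: |V_total| = 139.2 V, ∠V_total = 30.2°.

V_total = 139.2∠30.2° V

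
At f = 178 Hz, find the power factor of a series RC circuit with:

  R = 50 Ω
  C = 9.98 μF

Step 1 — Angular frequency: ω = 2π·f = 2π·178 = 1118 rad/s.
Step 2 — Component impedances:
  R: Z = R = 50 Ω
  C: Z = 1/(jωC) = -j/(ω·C) = 0 - j89.59 Ω
Step 3 — Series combination: Z_total = R + C = 50 - j89.59 Ω = 102.6∠-60.8° Ω.
Step 4 — Power factor: PF = cos(φ) = Re(Z)/|Z| = 50/102.6 = 0.4873.
Step 5 — Type: Im(Z) = -89.59 ⇒ leading (phase φ = -60.8°).

PF = 0.4873 (leading, φ = -60.8°)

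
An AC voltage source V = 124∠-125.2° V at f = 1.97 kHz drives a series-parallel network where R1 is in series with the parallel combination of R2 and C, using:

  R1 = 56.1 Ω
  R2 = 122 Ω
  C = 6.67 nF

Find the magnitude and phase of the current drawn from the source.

Step 1 — Angular frequency: ω = 2π·f = 2π·1970 = 1.238e+04 rad/s.
Step 2 — Component impedances:
  R1: Z = R = 56.1 Ω
  R2: Z = R = 122 Ω
  C: Z = 1/(jωC) = -j/(ω·C) = 0 - j1.211e+04 Ω
Step 3 — Parallel branch: R2 || C = 1/(1/R2 + 1/C) = 122 - j1.229 Ω.
Step 4 — Series with R1: Z_total = R1 + (R2 || C) = 178.1 - j1.229 Ω = 178.1∠-0.4° Ω.
Step 5 — Source phasor: V = 124∠-125.2° V = -71.48 - j101.3 V.
Step 6 — Ohm's law: I = V / Z_total = (-71.48 - j101.3) / (178.1 - j1.229) = -0.3974 - j0.5717 A.
Step 7 — Convert to polar: |I| = 0.6963 A, ∠I = -124.8°.

I = 0.6963∠-124.8° A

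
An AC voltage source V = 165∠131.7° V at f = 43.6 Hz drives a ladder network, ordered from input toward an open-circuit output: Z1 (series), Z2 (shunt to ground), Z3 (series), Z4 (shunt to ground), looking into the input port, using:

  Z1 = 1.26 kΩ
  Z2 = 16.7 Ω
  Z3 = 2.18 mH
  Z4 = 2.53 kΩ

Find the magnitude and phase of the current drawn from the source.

Step 1 — Angular frequency: ω = 2π·f = 2π·43.6 = 273.9 rad/s.
Step 2 — Component impedances:
  Z1: Z = R = 1260 Ω
  Z2: Z = R = 16.7 Ω
  Z3: Z = jωL = j·273.9·0.00218 = 0 + j0.5972 Ω
  Z4: Z = R = 2530 Ω
Step 3 — Ladder network (open output): work backward from the far end, alternating series and parallel combinations. Z_in = 1277 + j2.568e-05 Ω = 1277∠0.0° Ω.
Step 4 — Source phasor: V = 165∠131.7° V = -109.8 + j123.2 V.
Step 5 — Ohm's law: I = V / Z_total = (-109.8 + j123.2) / (1277 + j2.568e-05) = -0.08598 + j0.0965 A.
Step 6 — Convert to polar: |I| = 0.1293 A, ∠I = 131.7°.

I = 0.1293∠131.7° A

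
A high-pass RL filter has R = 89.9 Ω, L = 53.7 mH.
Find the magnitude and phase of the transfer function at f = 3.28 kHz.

Step 1 — Angular frequency: ω = 2π·3280 = 2.061e+04 rad/s.
Step 2 — Transfer function: H(jω) = jωL/(R + jωL).
Step 3 — Numerator jωL = j·1107; denominator R + jωL = 89.9 + j1107.
Step 4 — H = 0.9934 + j0.0807.
Step 5 — Magnitude: |H| = 0.9967 (-0.0 dB); phase: φ = 4.6°.

|H| = 0.9967 (-0.0 dB), φ = 4.6°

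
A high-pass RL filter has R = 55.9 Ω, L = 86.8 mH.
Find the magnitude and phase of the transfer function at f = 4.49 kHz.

Step 1 — Angular frequency: ω = 2π·4490 = 2.821e+04 rad/s.
Step 2 — Transfer function: H(jω) = jωL/(R + jωL).
Step 3 — Numerator jωL = j·2449; denominator R + jωL = 55.9 + j2449.
Step 4 — H = 0.9995 + j0.02282.
Step 5 — Magnitude: |H| = 0.9997 (-0.0 dB); phase: φ = 1.3°.

|H| = 0.9997 (-0.0 dB), φ = 1.3°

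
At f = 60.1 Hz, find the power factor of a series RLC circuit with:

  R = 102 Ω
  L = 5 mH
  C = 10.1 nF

Step 1 — Angular frequency: ω = 2π·f = 2π·60.1 = 377.6 rad/s.
Step 2 — Component impedances:
  R: Z = R = 102 Ω
  L: Z = jωL = j·377.6·0.005 = 0 + j1.888 Ω
  C: Z = 1/(jωC) = -j/(ω·C) = 0 - j2.622e+05 Ω
Step 3 — Series combination: Z_total = R + L + C = 102 - j2.622e+05 Ω = 2.622e+05∠-90.0° Ω.
Step 4 — Power factor: PF = cos(φ) = Re(Z)/|Z| = 102/2.622e+05 = 0.000389.
Step 5 — Type: Im(Z) = -2.622e+05 ⇒ leading (phase φ = -90.0°).

PF = 0.000389 (leading, φ = -90.0°)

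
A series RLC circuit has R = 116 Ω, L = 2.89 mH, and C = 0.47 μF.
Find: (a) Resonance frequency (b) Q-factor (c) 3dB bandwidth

Step 1 — Resonance condition Im(Z)=0 gives ω₀ = 1/√(LC).
Step 2 — ω₀ = 1/√(0.00289·4.7e-07) = 2.713e+04 rad/s.
Step 3 — f₀ = ω₀/(2π) = 4318 Hz.
Step 4 — Series Q: Q = ω₀L/R = 2.713e+04·0.00289/116 = 0.676.
Step 5 — 3dB bandwidth: Δω = ω₀/Q = 4.014e+04 rad/s; BW = Δω/(2π) = 6388 Hz.

(a) f₀ = 4318 Hz  (b) Q = 0.676  (c) BW = 6388 Hz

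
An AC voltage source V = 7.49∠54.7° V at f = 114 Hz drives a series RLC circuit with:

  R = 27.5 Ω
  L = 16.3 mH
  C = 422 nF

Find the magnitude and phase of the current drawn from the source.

Step 1 — Angular frequency: ω = 2π·f = 2π·114 = 716.3 rad/s.
Step 2 — Component impedances:
  R: Z = R = 27.5 Ω
  L: Z = jωL = j·716.3·0.0163 = 0 + j11.68 Ω
  C: Z = 1/(jωC) = -j/(ω·C) = 0 - j3308 Ω
Step 3 — Series combination: Z_total = R + L + C = 27.5 - j3297 Ω = 3297∠-89.5° Ω.
Step 4 — Source phasor: V = 7.49∠54.7° V = 4.328 + j6.113 V.
Step 5 — Ohm's law: I = V / Z_total = (4.328 + j6.113) / (27.5 - j3297) = -0.001843 + j0.001328 A.
Step 6 — Convert to polar: |I| = 0.002272 A, ∠I = 144.2°.

I = 0.002272∠144.2° A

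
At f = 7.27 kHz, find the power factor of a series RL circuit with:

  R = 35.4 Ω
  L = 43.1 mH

Step 1 — Angular frequency: ω = 2π·f = 2π·7270 = 4.568e+04 rad/s.
Step 2 — Component impedances:
  R: Z = R = 35.4 Ω
  L: Z = jωL = j·4.568e+04·0.0431 = 0 + j1969 Ω
Step 3 — Series combination: Z_total = R + L = 35.4 + j1969 Ω = 1969∠89.0° Ω.
Step 4 — Power factor: PF = cos(φ) = Re(Z)/|Z| = 35.4/1969 = 0.01798.
Step 5 — Type: Im(Z) = 1969 ⇒ lagging (phase φ = 89.0°).

PF = 0.01798 (lagging, φ = 89.0°)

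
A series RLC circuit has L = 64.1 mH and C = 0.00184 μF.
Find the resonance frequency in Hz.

Step 1 — Resonance condition Im(Z)=0 gives ω₀ = 1/√(LC).
Step 2 — ω₀ = 1/√(0.0641·1.84e-09) = 9.208e+04 rad/s.
Step 3 — f₀ = ω₀/(2π) = 1.465e+04 Hz.

f₀ = 1.465e+04 Hz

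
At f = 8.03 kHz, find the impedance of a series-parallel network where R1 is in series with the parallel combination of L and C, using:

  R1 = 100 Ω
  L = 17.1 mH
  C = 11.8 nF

Step 1 — Angular frequency: ω = 2π·f = 2π·8030 = 5.045e+04 rad/s.
Step 2 — Component impedances:
  R1: Z = R = 100 Ω
  L: Z = jωL = j·5.045e+04·0.0171 = 0 + j862.8 Ω
  C: Z = 1/(jωC) = -j/(ω·C) = 0 - j1680 Ω
Step 3 — Parallel branch: L || C = 1/(1/L + 1/C) = 0 + j1774 Ω.
Step 4 — Series with R1: Z_total = R1 + (L || C) = 100 + j1774 Ω = 1777∠86.8° Ω.

Z = 100 + j1774 Ω = 1777∠86.8° Ω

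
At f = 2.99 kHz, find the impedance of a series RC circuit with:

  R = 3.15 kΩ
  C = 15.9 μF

Step 1 — Angular frequency: ω = 2π·f = 2π·2990 = 1.879e+04 rad/s.
Step 2 — Component impedances:
  R: Z = R = 3150 Ω
  C: Z = 1/(jωC) = -j/(ω·C) = 0 - j3.348 Ω
Step 3 — Series combination: Z_total = R + C = 3150 - j3.348 Ω = 3150∠-0.1° Ω.

Z = 3150 - j3.348 Ω = 3150∠-0.1° Ω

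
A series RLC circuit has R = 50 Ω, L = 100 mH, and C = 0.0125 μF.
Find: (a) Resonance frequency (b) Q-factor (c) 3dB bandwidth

Step 1 — Resonance: ω₀ = 1/√(LC) = 1/√(0.1·1.25e-08) = 2.828e+04 rad/s.
Step 2 — f₀ = ω₀/(2π) = 4502 Hz.
Step 3 — Series Q: Q = ω₀L/R = 2.828e+04·0.1/50 = 56.57.
Step 4 — Bandwidth: Δω = ω₀/Q = 500 rad/s; BW = Δω/(2π) = 79.58 Hz.

(a) f₀ = 4502 Hz  (b) Q = 56.57  (c) BW = 79.58 Hz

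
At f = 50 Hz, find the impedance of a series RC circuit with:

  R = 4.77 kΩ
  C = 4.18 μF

Step 1 — Angular frequency: ω = 2π·f = 2π·50 = 314.2 rad/s.
Step 2 — Component impedances:
  R: Z = R = 4770 Ω
  C: Z = 1/(jωC) = -j/(ω·C) = 0 - j761.5 Ω
Step 3 — Series combination: Z_total = R + C = 4770 - j761.5 Ω = 4830∠-9.1° Ω.

Z = 4770 - j761.5 Ω = 4830∠-9.1° Ω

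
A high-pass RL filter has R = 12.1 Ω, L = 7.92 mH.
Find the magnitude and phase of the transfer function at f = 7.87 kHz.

Step 1 — Angular frequency: ω = 2π·7870 = 4.945e+04 rad/s.
Step 2 — Transfer function: H(jω) = jωL/(R + jωL).
Step 3 — Numerator jωL = j·391.6; denominator R + jωL = 12.1 + j391.6.
Step 4 — H = 0.999 + j0.03087.
Step 5 — Magnitude: |H| = 0.9995 (-0.0 dB); phase: φ = 1.8°.

|H| = 0.9995 (-0.0 dB), φ = 1.8°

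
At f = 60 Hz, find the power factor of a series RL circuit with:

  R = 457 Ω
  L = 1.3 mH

Step 1 — Angular frequency: ω = 2π·f = 2π·60 = 377 rad/s.
Step 2 — Component impedances:
  R: Z = R = 457 Ω
  L: Z = jωL = j·377·0.0013 = 0 + j0.4901 Ω
Step 3 — Series combination: Z_total = R + L = 457 + j0.4901 Ω = 457∠0.1° Ω.
Step 4 — Power factor: PF = cos(φ) = Re(Z)/|Z| = 457/457 = 1.
Step 5 — Type: Im(Z) = 0.4901 ⇒ lagging (phase φ = 0.1°).

PF = 1 (lagging, φ = 0.1°)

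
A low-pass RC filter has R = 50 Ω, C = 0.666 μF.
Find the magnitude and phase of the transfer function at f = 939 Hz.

Step 1 — Angular frequency: ω = 2π·939 = 5900 rad/s.
Step 2 — Transfer function: H(jω) = 1/(1 + jωRC).
Step 3 — Denominator: 1 + jωRC = 1 + j·5900·50·6.66e-07 = 1 + j0.1965.
Step 4 — H = 0.9628 - j0.1892.
Step 5 — Magnitude: |H| = 0.9812 (-0.2 dB); phase: φ = -11.1°.

|H| = 0.9812 (-0.2 dB), φ = -11.1°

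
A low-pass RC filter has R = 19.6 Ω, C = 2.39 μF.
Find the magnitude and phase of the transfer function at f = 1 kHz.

Step 1 — Angular frequency: ω = 2π·1000 = 6283 rad/s.
Step 2 — Transfer function: H(jω) = 1/(1 + jωRC).
Step 3 — Denominator: 1 + jωRC = 1 + j·6283·19.6·2.39e-06 = 1 + j0.2943.
Step 4 — H = 0.9203 - j0.2709.
Step 5 — Magnitude: |H| = 0.9593 (-0.4 dB); phase: φ = -16.4°.

|H| = 0.9593 (-0.4 dB), φ = -16.4°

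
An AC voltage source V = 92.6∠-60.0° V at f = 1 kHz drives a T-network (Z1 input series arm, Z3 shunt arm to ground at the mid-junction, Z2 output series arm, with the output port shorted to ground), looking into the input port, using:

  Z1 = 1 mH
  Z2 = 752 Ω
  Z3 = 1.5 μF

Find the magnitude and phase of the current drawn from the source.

Step 1 — Angular frequency: ω = 2π·f = 2π·1000 = 6283 rad/s.
Step 2 — Component impedances:
  Z1: Z = jωL = j·6283·0.001 = 0 + j6.283 Ω
  Z2: Z = R = 752 Ω
  Z3: Z = 1/(jωC) = -j/(ω·C) = 0 - j106.1 Ω
Step 3 — With the output port shorted to ground, the output series arm Z2 runs from the junction to ground; the shunt arm Z3 also runs from the junction to ground. They appear in parallel: Z3 || Z2 = 14.68 - j104 Ω.
Step 4 — Series with input arm Z1: Z_in = Z1 + (Z3 || Z2) = 14.68 - j97.75 Ω = 98.85∠-81.5° Ω.
Step 5 — Source phasor: V = 92.6∠-60.0° V = 46.3 - j80.19 V.
Step 6 — Ohm's law: I = V / Z_total = (46.3 - j80.19) / (14.68 - j97.75) = 0.8719 + j0.3427 A.
Step 7 — Convert to polar: |I| = 0.9368 A, ∠I = 21.5°.

I = 0.9368∠21.5° A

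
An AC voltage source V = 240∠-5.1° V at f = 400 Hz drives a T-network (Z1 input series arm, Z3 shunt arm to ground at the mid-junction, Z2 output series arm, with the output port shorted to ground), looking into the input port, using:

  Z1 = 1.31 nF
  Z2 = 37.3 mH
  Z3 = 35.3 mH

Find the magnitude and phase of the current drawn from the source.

Step 1 — Angular frequency: ω = 2π·f = 2π·400 = 2513 rad/s.
Step 2 — Component impedances:
  Z1: Z = 1/(jωC) = -j/(ω·C) = 0 - j3.037e+05 Ω
  Z2: Z = jωL = j·2513·0.0373 = 0 + j93.75 Ω
  Z3: Z = jωL = j·2513·0.0353 = 0 + j88.72 Ω
Step 3 — With the output port shorted to ground, the output series arm Z2 runs from the junction to ground; the shunt arm Z3 also runs from the junction to ground. They appear in parallel: Z3 || Z2 = 0 + j45.58 Ω.
Step 4 — Series with input arm Z1: Z_in = Z1 + (Z3 || Z2) = 0 - j3.037e+05 Ω = 3.037e+05∠-90.0° Ω.
Step 5 — Source phasor: V = 240∠-5.1° V = 239 - j21.33 V.
Step 6 — Ohm's law: I = V / Z_total = (239 - j21.33) / (0 - j3.037e+05) = 7.025e-05 + j0.0007872 A.
Step 7 — Convert to polar: |I| = 0.0007903 A, ∠I = 84.9°.

I = 0.0007903∠84.9° A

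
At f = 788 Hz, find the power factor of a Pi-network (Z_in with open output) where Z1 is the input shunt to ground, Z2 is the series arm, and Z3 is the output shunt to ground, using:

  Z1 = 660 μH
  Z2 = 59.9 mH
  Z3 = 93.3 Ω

Step 1 — Angular frequency: ω = 2π·f = 2π·788 = 4951 rad/s.
Step 2 — Component impedances:
  Z1: Z = jωL = j·4951·0.00066 = 0 + j3.268 Ω
  Z2: Z = jωL = j·4951·0.0599 = 0 + j296.6 Ω
  Z3: Z = R = 93.3 Ω
Step 3 — With open output, the series arm Z2 and the output shunt Z3 appear in series to ground: Z2 + Z3 = 93.3 + j296.6 Ω.
Step 4 — Parallel with input shunt Z1: Z_in = Z1 || (Z2 + Z3) = 0.0101 + j3.235 Ω = 3.235∠89.8° Ω.
Step 5 — Power factor: PF = cos(φ) = Re(Z)/|Z| = 0.010103/3.2353 = 0.003123.
Step 6 — Type: Im(Z) = 3.235 ⇒ lagging (phase φ = 89.8°).

PF = 0.003123 (lagging, φ = 89.8°)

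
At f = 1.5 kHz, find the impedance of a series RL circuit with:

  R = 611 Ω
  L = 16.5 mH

Step 1 — Angular frequency: ω = 2π·f = 2π·1500 = 9425 rad/s.
Step 2 — Component impedances:
  R: Z = R = 611 Ω
  L: Z = jωL = j·9425·0.0165 = 0 + j155.5 Ω
Step 3 — Series combination: Z_total = R + L = 611 + j155.5 Ω = 630.5∠14.3° Ω.

Z = 611 + j155.5 Ω = 630.5∠14.3° Ω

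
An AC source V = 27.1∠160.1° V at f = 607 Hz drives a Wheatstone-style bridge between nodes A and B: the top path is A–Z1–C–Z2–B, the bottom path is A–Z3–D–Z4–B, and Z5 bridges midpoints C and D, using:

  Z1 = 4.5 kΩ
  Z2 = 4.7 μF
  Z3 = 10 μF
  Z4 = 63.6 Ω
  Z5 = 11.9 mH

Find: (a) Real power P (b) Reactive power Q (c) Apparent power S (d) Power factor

Step 1 — Angular frequency: ω = 2π·f = 2π·607 = 3814 rad/s.
Step 2 — Component impedances:
  Z1: Z = R = 4500 Ω
  Z2: Z = 1/(jωC) = -j/(ω·C) = 0 - j55.79 Ω
  Z3: Z = 1/(jωC) = -j/(ω·C) = 0 - j26.22 Ω
  Z4: Z = R = 63.6 Ω
  Z5: Z = jωL = j·3814·0.0119 = 0 + j45.39 Ω
Step 3 — Bridge requires nodal analysis (the Z5 bridge couples midpoints C and D, so the two paths cannot be reduced to a simple series/parallel combination). Setting node B to ground and injecting 1 A at node A, the 3-node admittance system at A, C, D solves to V_A = Z_AB = 1.717 - j36.29 Ω = 36.33∠-87.3° Ω.
Step 4 — Source phasor: V = 27.1∠160.1° V = -25.48 + j9.224 V.
Step 5 — Current: I = V / Z = -0.2867 - j0.6885 A = 0.7459∠-112.6° A.
Step 6 — Complex power: S = V·I* = 0.9552 - j20.19 VA.
Step 7 — Real power: P = Re(S) = 0.9552 W.
Step 8 — Reactive power: Q = Im(S) = -20.19 VAR.
Step 9 — Apparent power: |S| = 20.21 VA.
Step 10 — Power factor: PF = P/|S| = 0.04726 (leading).

(a) P = 0.9552 W  (b) Q = -20.19 VAR  (c) S = 20.21 VA  (d) PF = 0.04726 (leading)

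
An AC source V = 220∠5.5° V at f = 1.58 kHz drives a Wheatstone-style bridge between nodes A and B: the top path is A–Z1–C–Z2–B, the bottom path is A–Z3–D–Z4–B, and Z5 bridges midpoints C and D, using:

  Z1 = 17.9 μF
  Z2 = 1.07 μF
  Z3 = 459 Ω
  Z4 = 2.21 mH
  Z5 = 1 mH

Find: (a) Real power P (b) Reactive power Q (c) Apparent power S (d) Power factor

Step 1 — Angular frequency: ω = 2π·f = 2π·1580 = 9927 rad/s.
Step 2 — Component impedances:
  Z1: Z = 1/(jωC) = -j/(ω·C) = 0 - j5.627 Ω
  Z2: Z = 1/(jωC) = -j/(ω·C) = 0 - j94.14 Ω
  Z3: Z = R = 459 Ω
  Z4: Z = jωL = j·9927·0.00221 = 0 + j21.94 Ω
  Z5: Z = jωL = j·9927·0.001 = 0 + j9.927 Ω
Step 3 — Bridge requires nodal analysis (the Z5 bridge couples midpoints C and D, so the two paths cannot be reduced to a simple series/parallel combination). Setting node B to ground and injecting 1 A at node A, the 3-node admittance system at A, C, D solves to V_A = Z_AB = 0.1917 + j42.54 Ω = 42.54∠89.7° Ω.
Step 4 — Source phasor: V = 220∠5.5° V = 219 + j21.09 V.
Step 5 — Current: I = V / Z = 0.5188 - j5.145 A = 5.171∠-84.2° A.
Step 6 — Complex power: S = V·I* = 5.125 + j1138 VA.
Step 7 — Real power: P = Re(S) = 5.125 W.
Step 8 — Reactive power: Q = Im(S) = 1138 VAR.
Step 9 — Apparent power: |S| = 1138 VA.
Step 10 — Power factor: PF = P/|S| = 0.004505 (lagging).

(a) P = 5.125 W  (b) Q = 1138 VAR  (c) S = 1138 VA  (d) PF = 0.004505 (lagging)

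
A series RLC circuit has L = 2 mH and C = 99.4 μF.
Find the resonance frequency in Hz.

Step 1 — Resonance condition Im(Z)=0 gives ω₀ = 1/√(LC).
Step 2 — ω₀ = 1/√(0.002·9.94e-05) = 2243 rad/s.
Step 3 — f₀ = ω₀/(2π) = 357 Hz.

f₀ = 357 Hz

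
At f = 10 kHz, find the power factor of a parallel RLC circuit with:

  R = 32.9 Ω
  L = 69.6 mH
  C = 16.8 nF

Step 1 — Angular frequency: ω = 2π·f = 2π·1e+04 = 6.283e+04 rad/s.
Step 2 — Component impedances:
  R: Z = R = 32.9 Ω
  L: Z = jωL = j·6.283e+04·0.0696 = 0 + j4373 Ω
  C: Z = 1/(jωC) = -j/(ω·C) = 0 - j947.4 Ω
Step 3 — Parallel combination: 1/Z_total = 1/R + 1/L + 1/C; Z_total = 32.88 - j0.8944 Ω = 32.89∠-1.6° Ω.
Step 4 — Power factor: PF = cos(φ) = Re(Z)/|Z| = 32.876/32.888 = 0.9996.
Step 5 — Type: Im(Z) = -0.8944 ⇒ leading (phase φ = -1.6°).

PF = 0.9996 (leading, φ = -1.6°)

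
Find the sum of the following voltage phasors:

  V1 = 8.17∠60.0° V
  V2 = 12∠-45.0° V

Step 1 — Convert each phasor to rectangular form:
  V1 = 8.17·(cos(60.0°) + j·sin(60.0°)) = 4.085 + j7.075 V
  V2 = 12·(cos(-45.0°) + j·sin(-45.0°)) = 8.485 - j8.485 V
Step 2 — Sum components: V_total = 12.57 - j1.41 V.
Step 3 — Convert to polar: |V_total| = 12.65 V, ∠V_total = -6.4°.

V_total = 12.65∠-6.4° V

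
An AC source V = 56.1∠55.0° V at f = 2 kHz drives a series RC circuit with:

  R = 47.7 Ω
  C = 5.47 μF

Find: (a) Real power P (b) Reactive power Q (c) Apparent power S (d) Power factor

Step 1 — Angular frequency: ω = 2π·f = 2π·2000 = 1.257e+04 rad/s.
Step 2 — Component impedances:
  R: Z = R = 47.7 Ω
  C: Z = 1/(jωC) = -j/(ω·C) = 0 - j14.55 Ω
Step 3 — Series combination: Z_total = R + C = 47.7 - j14.55 Ω = 49.87∠-17.0° Ω.
Step 4 — Source phasor: V = 56.1∠55.0° V = 32.18 + j45.95 V.
Step 5 — Current: I = V / Z = 0.3484 + j1.07 A = 1.125∠72.0° A.
Step 6 — Complex power: S = V·I* = 60.36 - j18.41 VA.
Step 7 — Real power: P = Re(S) = 60.36 W.
Step 8 — Reactive power: Q = Im(S) = -18.41 VAR.
Step 9 — Apparent power: |S| = 63.11 VA.
Step 10 — Power factor: PF = P/|S| = 0.9565 (leading).

(a) P = 60.36 W  (b) Q = -18.41 VAR  (c) S = 63.11 VA  (d) PF = 0.9565 (leading)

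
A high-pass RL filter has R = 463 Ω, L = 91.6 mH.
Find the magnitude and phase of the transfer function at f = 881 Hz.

Step 1 — Angular frequency: ω = 2π·881 = 5535 rad/s.
Step 2 — Transfer function: H(jω) = jωL/(R + jωL).
Step 3 — Numerator jωL = j·507.1; denominator R + jωL = 463 + j507.1.
Step 4 — H = 0.5453 + j0.4979.
Step 5 — Magnitude: |H| = 0.7385 (-2.6 dB); phase: φ = 42.4°.

|H| = 0.7385 (-2.6 dB), φ = 42.4°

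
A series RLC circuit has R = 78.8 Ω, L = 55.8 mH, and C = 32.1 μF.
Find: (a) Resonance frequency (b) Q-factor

Step 1 — Resonance condition Im(Z)=0 gives ω₀ = 1/√(LC).
Step 2 — ω₀ = 1/√(0.0558·3.21e-05) = 747.2 rad/s.
Step 3 — f₀ = ω₀/(2π) = 118.9 Hz.
Step 4 — Series Q: Q = ω₀L/R = 747.2·0.0558/78.8 = 0.5291.

(a) f₀ = 118.9 Hz  (b) Q = 0.5291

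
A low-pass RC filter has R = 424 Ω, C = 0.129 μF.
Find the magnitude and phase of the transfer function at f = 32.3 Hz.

Step 1 — Angular frequency: ω = 2π·32.3 = 202.9 rad/s.
Step 2 — Transfer function: H(jω) = 1/(1 + jωRC).
Step 3 — Denominator: 1 + jωRC = 1 + j·202.9·424·1.29e-07 = 1 + j0.0111.
Step 4 — H = 0.9999 - j0.0111.
Step 5 — Magnitude: |H| = 0.9999 (-0.0 dB); phase: φ = -0.6°.

|H| = 0.9999 (-0.0 dB), φ = -0.6°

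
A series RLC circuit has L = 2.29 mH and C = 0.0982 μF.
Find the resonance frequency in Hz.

Step 1 — Resonance condition Im(Z)=0 gives ω₀ = 1/√(LC).
Step 2 — ω₀ = 1/√(0.00229·9.82e-08) = 6.668e+04 rad/s.
Step 3 — f₀ = ω₀/(2π) = 1.061e+04 Hz.

f₀ = 1.061e+04 Hz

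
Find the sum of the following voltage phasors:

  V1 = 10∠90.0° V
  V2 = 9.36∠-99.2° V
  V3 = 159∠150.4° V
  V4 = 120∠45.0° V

Step 1 — Convert each phasor to rectangular form:
  V1 = 10·(cos(90.0°) + j·sin(90.0°)) = 0 + j10 V
  V2 = 9.36·(cos(-99.2°) + j·sin(-99.2°)) = -1.496 - j9.24 V
  V3 = 159·(cos(150.4°) + j·sin(150.4°)) = -138.2 + j78.54 V
  V4 = 120·(cos(45.0°) + j·sin(45.0°)) = 84.85 + j84.85 V
Step 2 — Sum components: V_total = -54.89 + j164.1 V.
Step 3 — Convert to polar: |V_total| = 173.1 V, ∠V_total = 108.5°.

V_total = 173.1∠108.5° V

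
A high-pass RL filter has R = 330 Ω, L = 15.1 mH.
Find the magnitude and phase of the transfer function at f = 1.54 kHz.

Step 1 — Angular frequency: ω = 2π·1540 = 9676 rad/s.
Step 2 — Transfer function: H(jω) = jωL/(R + jωL).
Step 3 — Numerator jωL = j·146.1; denominator R + jωL = 330 + j146.1.
Step 4 — H = 0.1639 + j0.3702.
Step 5 — Magnitude: |H| = 0.4048 (-7.9 dB); phase: φ = 66.1°.

|H| = 0.4048 (-7.9 dB), φ = 66.1°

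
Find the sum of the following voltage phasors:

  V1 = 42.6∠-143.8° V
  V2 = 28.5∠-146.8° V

Step 1 — Convert each phasor to rectangular form:
  V1 = 42.6·(cos(-143.8°) + j·sin(-143.8°)) = -34.38 - j25.16 V
  V2 = 28.5·(cos(-146.8°) + j·sin(-146.8°)) = -23.85 - j15.61 V
Step 2 — Sum components: V_total = -58.22 - j40.77 V.
Step 3 — Convert to polar: |V_total| = 71.08 V, ∠V_total = -145.0°.

V_total = 71.08∠-145.0° V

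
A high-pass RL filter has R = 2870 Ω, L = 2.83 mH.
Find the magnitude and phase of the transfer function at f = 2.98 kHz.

Step 1 — Angular frequency: ω = 2π·2980 = 1.872e+04 rad/s.
Step 2 — Transfer function: H(jω) = jωL/(R + jωL).
Step 3 — Numerator jωL = j·52.99; denominator R + jωL = 2870 + j52.99.
Step 4 — H = 0.0003408 + j0.01846.
Step 5 — Magnitude: |H| = 0.01846 (-34.7 dB); phase: φ = 88.9°.

|H| = 0.01846 (-34.7 dB), φ = 88.9°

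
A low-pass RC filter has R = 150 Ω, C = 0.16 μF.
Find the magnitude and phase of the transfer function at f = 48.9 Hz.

Step 1 — Angular frequency: ω = 2π·48.9 = 307.2 rad/s.
Step 2 — Transfer function: H(jω) = 1/(1 + jωRC).
Step 3 — Denominator: 1 + jωRC = 1 + j·307.2·150·1.6e-07 = 1 + j0.007374.
Step 4 — H = 0.9999 - j0.007374.
Step 5 — Magnitude: |H| = 1 (-0.0 dB); phase: φ = -0.4°.

|H| = 1 (-0.0 dB), φ = -0.4°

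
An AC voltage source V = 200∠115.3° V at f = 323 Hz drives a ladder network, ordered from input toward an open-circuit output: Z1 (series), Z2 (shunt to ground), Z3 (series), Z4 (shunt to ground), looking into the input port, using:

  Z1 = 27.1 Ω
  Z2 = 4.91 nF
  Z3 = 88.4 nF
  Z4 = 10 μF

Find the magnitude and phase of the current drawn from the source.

Step 1 — Angular frequency: ω = 2π·f = 2π·323 = 2029 rad/s.
Step 2 — Component impedances:
  Z1: Z = R = 27.1 Ω
  Z2: Z = 1/(jωC) = -j/(ω·C) = 0 - j1.004e+05 Ω
  Z3: Z = 1/(jωC) = -j/(ω·C) = 0 - j5574 Ω
  Z4: Z = 1/(jωC) = -j/(ω·C) = 0 - j49.27 Ω
Step 3 — Ladder network (open output): work backward from the far end, alternating series and parallel combinations. Z_in = 27.1 - j5325 Ω = 5325∠-89.7° Ω.
Step 4 — Source phasor: V = 200∠115.3° V = -85.47 + j180.8 V.
Step 5 — Ohm's law: I = V / Z_total = (-85.47 + j180.8) / (27.1 - j5325) = -0.03404 - j0.01588 A.
Step 6 — Convert to polar: |I| = 0.03756 A, ∠I = -155.0°.

I = 0.03756∠-155.0° A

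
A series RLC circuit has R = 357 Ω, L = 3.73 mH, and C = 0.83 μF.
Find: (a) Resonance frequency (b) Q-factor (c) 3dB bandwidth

Step 1 — Resonance condition Im(Z)=0 gives ω₀ = 1/√(LC).
Step 2 — ω₀ = 1/√(0.00373·8.3e-07) = 1.797e+04 rad/s.
Step 3 — f₀ = ω₀/(2π) = 2860 Hz.
Step 4 — Series Q: Q = ω₀L/R = 1.797e+04·0.00373/357 = 0.1878.
Step 5 — 3dB bandwidth: Δω = ω₀/Q = 9.571e+04 rad/s; BW = Δω/(2π) = 1.523e+04 Hz.

(a) f₀ = 2860 Hz  (b) Q = 0.1878  (c) BW = 1.523e+04 Hz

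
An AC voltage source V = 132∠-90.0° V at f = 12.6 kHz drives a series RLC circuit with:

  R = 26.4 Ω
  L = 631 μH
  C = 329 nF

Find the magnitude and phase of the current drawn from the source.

Step 1 — Angular frequency: ω = 2π·f = 2π·1.26e+04 = 7.917e+04 rad/s.
Step 2 — Component impedances:
  R: Z = R = 26.4 Ω
  L: Z = jωL = j·7.917e+04·0.000631 = 0 + j49.96 Ω
  C: Z = 1/(jωC) = -j/(ω·C) = 0 - j38.39 Ω
Step 3 — Series combination: Z_total = R + L + C = 26.4 + j11.56 Ω = 28.82∠23.7° Ω.
Step 4 — Source phasor: V = 132∠-90.0° V = 0 - j132 V.
Step 5 — Ohm's law: I = V / Z_total = (0 - j132) / (26.4 + j11.56) = -1.837 - j4.195 A.
Step 6 — Convert to polar: |I| = 4.58 A, ∠I = -113.7°.

I = 4.58∠-113.7° A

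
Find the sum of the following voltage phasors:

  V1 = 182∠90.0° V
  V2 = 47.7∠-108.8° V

Step 1 — Convert each phasor to rectangular form:
  V1 = 182·(cos(90.0°) + j·sin(90.0°)) = 0 + j182 V
  V2 = 47.7·(cos(-108.8°) + j·sin(-108.8°)) = -15.37 - j45.16 V
Step 2 — Sum components: V_total = -15.37 + j136.8 V.
Step 3 — Convert to polar: |V_total| = 137.7 V, ∠V_total = 96.4°.

V_total = 137.7∠96.4° V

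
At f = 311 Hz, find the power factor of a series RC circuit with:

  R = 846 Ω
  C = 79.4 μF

Step 1 — Angular frequency: ω = 2π·f = 2π·311 = 1954 rad/s.
Step 2 — Component impedances:
  R: Z = R = 846 Ω
  C: Z = 1/(jωC) = -j/(ω·C) = 0 - j6.445 Ω
Step 3 — Series combination: Z_total = R + C = 846 - j6.445 Ω = 846∠-0.4° Ω.
Step 4 — Power factor: PF = cos(φ) = Re(Z)/|Z| = 846/846 = 1.
Step 5 — Type: Im(Z) = -6.445 ⇒ leading (phase φ = -0.4°).

PF = 1 (leading, φ = -0.4°)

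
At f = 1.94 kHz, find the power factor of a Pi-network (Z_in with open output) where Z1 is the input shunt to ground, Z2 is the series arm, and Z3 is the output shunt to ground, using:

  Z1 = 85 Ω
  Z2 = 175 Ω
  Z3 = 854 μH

Step 1 — Angular frequency: ω = 2π·f = 2π·1940 = 1.219e+04 rad/s.
Step 2 — Component impedances:
  Z1: Z = R = 85 Ω
  Z2: Z = R = 175 Ω
  Z3: Z = jωL = j·1.219e+04·0.000854 = 0 + j10.41 Ω
Step 3 — With open output, the series arm Z2 and the output shunt Z3 appear in series to ground: Z2 + Z3 = 175 + j10.41 Ω.
Step 4 — Parallel with input shunt Z1: Z_in = Z1 || (Z2 + Z3) = 57.26 + j1.111 Ω = 57.27∠1.1° Ω.
Step 5 — Power factor: PF = cos(φ) = Re(Z)/|Z| = 57.26/57.27 = 0.9998.
Step 6 — Type: Im(Z) = 1.111 ⇒ lagging (phase φ = 1.1°).

PF = 0.9998 (lagging, φ = 1.1°)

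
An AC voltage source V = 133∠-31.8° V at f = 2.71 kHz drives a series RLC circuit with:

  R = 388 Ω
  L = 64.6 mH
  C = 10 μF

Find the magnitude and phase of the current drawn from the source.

Step 1 — Angular frequency: ω = 2π·f = 2π·2710 = 1.703e+04 rad/s.
Step 2 — Component impedances:
  R: Z = R = 388 Ω
  L: Z = jωL = j·1.703e+04·0.0646 = 0 + j1100 Ω
  C: Z = 1/(jωC) = -j/(ω·C) = 0 - j5.873 Ω
Step 3 — Series combination: Z_total = R + L + C = 388 + j1094 Ω = 1161∠70.5° Ω.
Step 4 — Source phasor: V = 133∠-31.8° V = 113 - j70.09 V.
Step 5 — Ohm's law: I = V / Z_total = (113 - j70.09) / (388 + j1094) = -0.02436 - j0.112 A.
Step 6 — Convert to polar: |I| = 0.1146 A, ∠I = -102.3°.

I = 0.1146∠-102.3° A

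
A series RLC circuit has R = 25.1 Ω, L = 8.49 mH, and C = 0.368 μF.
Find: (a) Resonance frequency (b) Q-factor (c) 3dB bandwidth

Step 1 — Resonance condition Im(Z)=0 gives ω₀ = 1/√(LC).
Step 2 — ω₀ = 1/√(0.00849·3.68e-07) = 1.789e+04 rad/s.
Step 3 — f₀ = ω₀/(2π) = 2847 Hz.
Step 4 — Series Q: Q = ω₀L/R = 1.789e+04·0.00849/25.1 = 6.051.
Step 5 — 3dB bandwidth: Δω = ω₀/Q = 2956 rad/s; BW = Δω/(2π) = 470.5 Hz.

(a) f₀ = 2847 Hz  (b) Q = 6.051  (c) BW = 470.5 Hz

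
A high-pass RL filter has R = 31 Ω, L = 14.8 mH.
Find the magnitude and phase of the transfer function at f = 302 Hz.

Step 1 — Angular frequency: ω = 2π·302 = 1898 rad/s.
Step 2 — Transfer function: H(jω) = jωL/(R + jωL).
Step 3 — Numerator jωL = j·28.08; denominator R + jωL = 31 + j28.08.
Step 4 — H = 0.4508 + j0.4976.
Step 5 — Magnitude: |H| = 0.6714 (-3.5 dB); phase: φ = 47.8°.

|H| = 0.6714 (-3.5 dB), φ = 47.8°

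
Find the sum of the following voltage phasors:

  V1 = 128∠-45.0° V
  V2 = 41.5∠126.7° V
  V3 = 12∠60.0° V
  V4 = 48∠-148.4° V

Step 1 — Convert each phasor to rectangular form:
  V1 = 128·(cos(-45.0°) + j·sin(-45.0°)) = 90.51 - j90.51 V
  V2 = 41.5·(cos(126.7°) + j·sin(126.7°)) = -24.8 + j33.27 V
  V3 = 12·(cos(60.0°) + j·sin(60.0°)) = 6 + j10.39 V
  V4 = 48·(cos(-148.4°) + j·sin(-148.4°)) = -40.88 - j25.15 V
Step 2 — Sum components: V_total = 30.83 - j71.99 V.
Step 3 — Convert to polar: |V_total| = 78.32 V, ∠V_total = -66.8°.

V_total = 78.32∠-66.8° V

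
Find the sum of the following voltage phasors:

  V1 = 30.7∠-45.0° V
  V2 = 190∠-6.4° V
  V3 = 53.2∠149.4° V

Step 1 — Convert each phasor to rectangular form:
  V1 = 30.7·(cos(-45.0°) + j·sin(-45.0°)) = 21.71 - j21.71 V
  V2 = 190·(cos(-6.4°) + j·sin(-6.4°)) = 188.8 - j21.18 V
  V3 = 53.2·(cos(149.4°) + j·sin(149.4°)) = -45.79 + j27.08 V
Step 2 — Sum components: V_total = 164.7 - j15.81 V.
Step 3 — Convert to polar: |V_total| = 165.5 V, ∠V_total = -5.5°.

V_total = 165.5∠-5.5° V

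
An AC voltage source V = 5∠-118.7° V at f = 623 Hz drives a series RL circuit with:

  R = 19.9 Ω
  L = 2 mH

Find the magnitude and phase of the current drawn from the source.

Step 1 — Angular frequency: ω = 2π·f = 2π·623 = 3914 rad/s.
Step 2 — Component impedances:
  R: Z = R = 19.9 Ω
  L: Z = jωL = j·3914·0.002 = 0 + j7.829 Ω
Step 3 — Series combination: Z_total = R + L = 19.9 + j7.829 Ω = 21.38∠21.5° Ω.
Step 4 — Source phasor: V = 5∠-118.7° V = -2.401 - j4.386 V.
Step 5 — Ohm's law: I = V / Z_total = (-2.401 - j4.386) / (19.9 + j7.829) = -0.1796 - j0.1497 A.
Step 6 — Convert to polar: |I| = 0.2338 A, ∠I = -140.2°.

I = 0.2338∠-140.2° A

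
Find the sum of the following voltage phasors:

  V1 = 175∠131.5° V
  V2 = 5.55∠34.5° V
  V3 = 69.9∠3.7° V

Step 1 — Convert each phasor to rectangular form:
  V1 = 175·(cos(131.5°) + j·sin(131.5°)) = -116 + j131.1 V
  V2 = 5.55·(cos(34.5°) + j·sin(34.5°)) = 4.574 + j3.144 V
  V3 = 69.9·(cos(3.7°) + j·sin(3.7°)) = 69.75 + j4.511 V
Step 2 — Sum components: V_total = -41.63 + j138.7 V.
Step 3 — Convert to polar: |V_total| = 144.8 V, ∠V_total = 106.7°.

V_total = 144.8∠106.7° V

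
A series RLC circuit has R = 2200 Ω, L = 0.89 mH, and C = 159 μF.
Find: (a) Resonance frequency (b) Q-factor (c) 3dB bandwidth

Step 1 — Resonance condition Im(Z)=0 gives ω₀ = 1/√(LC).
Step 2 — ω₀ = 1/√(0.00089·0.000159) = 2658 rad/s.
Step 3 — f₀ = ω₀/(2π) = 423.1 Hz.
Step 4 — Series Q: Q = ω₀L/R = 2658·0.00089/2200 = 0.001075.
Step 5 — 3dB bandwidth: Δω = ω₀/Q = 2.472e+06 rad/s; BW = Δω/(2π) = 3.934e+05 Hz.

(a) f₀ = 423.1 Hz  (b) Q = 0.001075  (c) BW = 3.934e+05 Hz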